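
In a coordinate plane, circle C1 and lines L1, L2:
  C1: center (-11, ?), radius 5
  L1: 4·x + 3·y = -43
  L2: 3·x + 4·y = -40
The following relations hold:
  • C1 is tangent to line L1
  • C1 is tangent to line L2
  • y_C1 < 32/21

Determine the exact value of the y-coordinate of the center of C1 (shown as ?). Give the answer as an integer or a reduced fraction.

-8

1. [C1‖L1]  y_C1² − (2/3)y_C1 − 208/3 = 0  ⇒  y_C1 = -8 or 26/3
2. [C1‖L2]  y_C1² + (7/2)y_C1 − 36 = 0  ⇒  y_C1 = -8 or 9/2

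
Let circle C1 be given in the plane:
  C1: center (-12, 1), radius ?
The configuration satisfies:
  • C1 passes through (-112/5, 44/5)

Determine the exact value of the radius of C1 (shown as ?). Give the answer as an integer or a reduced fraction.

13

1. [C1∋P]  r_C1² − 169 = 0  ⇒  r_C1 = 13 (r>0 drops 1)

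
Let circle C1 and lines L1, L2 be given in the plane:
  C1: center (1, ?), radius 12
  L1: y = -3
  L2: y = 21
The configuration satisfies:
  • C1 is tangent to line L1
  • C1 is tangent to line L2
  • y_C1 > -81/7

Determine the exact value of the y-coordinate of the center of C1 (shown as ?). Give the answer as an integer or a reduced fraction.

9

1. [C1‖L1]  y_C1² + 6y_C1 − 135 = 0  ⇒  y_C1 = -15 or 9
2. [C1‖L2]  y_C1² − 42y_C1 + 297 = 0  ⇒  y_C1 = 9 or 33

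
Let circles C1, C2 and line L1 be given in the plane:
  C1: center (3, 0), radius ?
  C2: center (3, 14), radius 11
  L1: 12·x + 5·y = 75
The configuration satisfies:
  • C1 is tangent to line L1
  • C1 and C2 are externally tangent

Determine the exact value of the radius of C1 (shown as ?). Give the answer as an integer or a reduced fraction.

3

1. [C1‖L1]  r_C1² − 9 = 0  ⇒  r_C1 = 3 (r>0 drops 1)
2. [ext C1·C2]  r_C1² + 22r_C1 − 75 = 0  ⇒  r_C1 = 3 (r>0 drops 1)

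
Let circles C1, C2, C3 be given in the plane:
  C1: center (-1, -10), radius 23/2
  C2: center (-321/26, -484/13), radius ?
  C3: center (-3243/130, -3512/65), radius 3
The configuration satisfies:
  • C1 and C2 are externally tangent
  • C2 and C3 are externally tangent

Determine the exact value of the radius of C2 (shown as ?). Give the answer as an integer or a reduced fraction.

18

1. [ext C1·C2]  r_C2² + 23r_C2 − 738 = 0  ⇒  r_C2 = 18 (r>0 drops 1)
2. [ext C2·C3]  r_C2² + 6r_C2 − 432 = 0  ⇒  r_C2 = 18 (r>0 drops 1)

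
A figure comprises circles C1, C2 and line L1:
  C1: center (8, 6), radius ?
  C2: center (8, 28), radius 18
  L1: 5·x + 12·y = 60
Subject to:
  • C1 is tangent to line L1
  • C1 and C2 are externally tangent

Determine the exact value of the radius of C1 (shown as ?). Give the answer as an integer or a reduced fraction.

1. [C1‖L1]  r_C1² − 16 = 0  ⇒  r_C1 = 4 (r>0 drops 1)
2. [ext C1·C2]  r_C1² + 36r_C1 − 160 = 0  ⇒  r_C1 = 4 (r>0 drops 1)

4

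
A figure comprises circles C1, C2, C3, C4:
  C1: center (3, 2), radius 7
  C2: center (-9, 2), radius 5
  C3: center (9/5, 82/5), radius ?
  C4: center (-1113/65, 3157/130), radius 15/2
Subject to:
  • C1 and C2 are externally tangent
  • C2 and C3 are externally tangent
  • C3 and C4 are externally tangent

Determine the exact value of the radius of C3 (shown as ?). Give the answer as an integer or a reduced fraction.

1. [ext C2·C3]  r_C3² + 10r_C3 − 299 = 0  ⇒  r_C3 = 13 (r>0 drops 1)
2. [ext C3·C4]  r_C3² + 15r_C3 − 364 = 0  ⇒  r_C3 = 13 (r>0 drops 1)

13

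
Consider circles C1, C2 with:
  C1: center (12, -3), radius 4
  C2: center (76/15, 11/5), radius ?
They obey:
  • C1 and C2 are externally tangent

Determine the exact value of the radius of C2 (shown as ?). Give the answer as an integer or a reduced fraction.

14/3

1. [ext C1·C2]  r_C2² + 8r_C2 − 532/9 = 0  ⇒  r_C2 = 14/3 (r>0 drops 1)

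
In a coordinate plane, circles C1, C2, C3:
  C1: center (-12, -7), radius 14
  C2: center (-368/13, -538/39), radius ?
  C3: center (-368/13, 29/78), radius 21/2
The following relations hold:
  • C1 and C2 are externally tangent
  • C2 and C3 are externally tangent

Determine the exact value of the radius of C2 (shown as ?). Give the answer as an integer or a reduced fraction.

11/3

1. [ext C1·C2]  r_C2² + 28r_C2 − 1045/9 = 0  ⇒  r_C2 = 11/3 (r>0 drops 1)
2. [ext C2·C3]  r_C2² + 21r_C2 − 814/9 = 0  ⇒  r_C2 = 11/3 (r>0 drops 1)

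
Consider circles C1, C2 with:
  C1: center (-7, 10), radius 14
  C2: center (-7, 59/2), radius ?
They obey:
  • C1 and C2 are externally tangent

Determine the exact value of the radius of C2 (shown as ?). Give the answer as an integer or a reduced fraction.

1. [ext C1·C2]  r_C2² + 28r_C2 − 737/4 = 0  ⇒  r_C2 = 11/2 (r>0 drops 1)

11/2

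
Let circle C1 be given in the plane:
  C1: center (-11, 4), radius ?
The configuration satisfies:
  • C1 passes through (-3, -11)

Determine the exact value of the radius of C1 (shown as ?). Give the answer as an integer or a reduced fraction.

1. [C1∋P]  r_C1² − 289 = 0  ⇒  r_C1 = 17 (r>0 drops 1)

17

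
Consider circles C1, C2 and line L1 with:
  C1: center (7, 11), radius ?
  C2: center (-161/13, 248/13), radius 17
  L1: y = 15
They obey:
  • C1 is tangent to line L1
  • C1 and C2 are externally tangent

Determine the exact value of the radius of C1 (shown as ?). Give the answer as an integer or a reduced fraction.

4

1. [C1‖L1]  r_C1² − 16 = 0  ⇒  r_C1 = 4 (r>0 drops 1)
2. [ext C1·C2]  r_C1² + 34r_C1 − 152 = 0  ⇒  r_C1 = 4 (r>0 drops 1)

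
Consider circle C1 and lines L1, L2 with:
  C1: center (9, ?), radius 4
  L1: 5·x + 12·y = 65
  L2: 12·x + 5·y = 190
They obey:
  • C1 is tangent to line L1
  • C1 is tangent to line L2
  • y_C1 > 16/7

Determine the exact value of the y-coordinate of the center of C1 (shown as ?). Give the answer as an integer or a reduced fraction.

1. [C1‖L1]  y_C1² − (10/3)y_C1 − 16 = 0  ⇒  y_C1 = -8/3 or 6
2. [C1‖L2]  y_C1² − (164/5)y_C1 + 804/5 = 0  ⇒  y_C1 = 6 or 134/5

6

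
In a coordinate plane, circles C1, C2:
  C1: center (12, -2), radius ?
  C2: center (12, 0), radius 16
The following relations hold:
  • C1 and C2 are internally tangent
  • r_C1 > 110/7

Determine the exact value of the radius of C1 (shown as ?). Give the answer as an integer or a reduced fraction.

18

1. [int C1,C2]  r_C1² − 32r_C1 + 252 = 0  ⇒  r_C1 = 14 or 18
2. given r_C1 > 110/7: keep 18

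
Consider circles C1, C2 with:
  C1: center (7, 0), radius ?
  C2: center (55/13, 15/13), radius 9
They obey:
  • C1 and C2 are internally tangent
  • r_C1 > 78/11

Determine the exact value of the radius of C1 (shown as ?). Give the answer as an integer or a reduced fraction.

1. [int C1,C2]  r_C1² − 18r_C1 + 72 = 0  ⇒  r_C1 = 6 or 12
2. given r_C1 > 78/11: keep 12

12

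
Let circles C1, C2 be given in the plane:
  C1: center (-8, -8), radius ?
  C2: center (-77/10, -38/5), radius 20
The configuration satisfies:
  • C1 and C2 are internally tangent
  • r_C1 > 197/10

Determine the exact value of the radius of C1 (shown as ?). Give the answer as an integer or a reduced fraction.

41/2

1. [int C1,C2]  r_C1² − 40r_C1 + 1599/4 = 0  ⇒  r_C1 = 39/2 or 41/2
2. given r_C1 > 197/10: keep 41/2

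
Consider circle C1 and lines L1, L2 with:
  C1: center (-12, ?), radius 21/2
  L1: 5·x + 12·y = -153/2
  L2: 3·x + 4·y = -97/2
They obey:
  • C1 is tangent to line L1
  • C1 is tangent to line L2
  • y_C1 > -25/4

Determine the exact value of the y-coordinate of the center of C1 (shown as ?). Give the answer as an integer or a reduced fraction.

1. [C1‖L1]  y_C1² + (11/4)y_C1 − 255/2 = 0  ⇒  y_C1 = -51/4 or 10
2. [C1‖L2]  y_C1² + (25/4)y_C1 − 325/2 = 0  ⇒  y_C1 = -65/4 or 10

10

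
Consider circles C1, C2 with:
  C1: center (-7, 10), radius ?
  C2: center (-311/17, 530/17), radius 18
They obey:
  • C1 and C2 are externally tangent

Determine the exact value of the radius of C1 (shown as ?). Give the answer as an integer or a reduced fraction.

6

1. [ext C1·C2]  r_C1² + 36r_C1 − 252 = 0  ⇒  r_C1 = 6 (r>0 drops 1)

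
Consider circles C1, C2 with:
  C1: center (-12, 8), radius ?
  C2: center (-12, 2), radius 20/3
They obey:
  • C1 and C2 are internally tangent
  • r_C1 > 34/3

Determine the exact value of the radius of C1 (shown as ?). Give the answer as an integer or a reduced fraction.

38/3

1. [int C1,C2]  r_C1² − (40/3)r_C1 + 76/9 = 0  ⇒  r_C1 = 2/3 or 38/3
2. given r_C1 > 34/3: keep 38/3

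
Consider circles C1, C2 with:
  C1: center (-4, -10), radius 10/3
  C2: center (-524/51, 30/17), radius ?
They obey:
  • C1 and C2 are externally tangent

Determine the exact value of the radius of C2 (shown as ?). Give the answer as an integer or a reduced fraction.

1. [ext C1·C2]  r_C2² + (20/3)r_C2 − 500/3 = 0  ⇒  r_C2 = 10 (r>0 drops 1)

10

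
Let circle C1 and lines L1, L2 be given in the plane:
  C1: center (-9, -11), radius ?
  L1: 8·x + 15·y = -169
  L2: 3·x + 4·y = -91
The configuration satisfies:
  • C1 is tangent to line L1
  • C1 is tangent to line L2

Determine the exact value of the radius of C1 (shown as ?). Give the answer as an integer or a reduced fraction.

1. [C1‖L1]  r_C1² − 16 = 0  ⇒  r_C1 = 4 (r>0 drops 1)
2. [C1‖L2]  r_C1² − 16 = 0  ⇒  r_C1 = 4 (r>0 drops 1)

4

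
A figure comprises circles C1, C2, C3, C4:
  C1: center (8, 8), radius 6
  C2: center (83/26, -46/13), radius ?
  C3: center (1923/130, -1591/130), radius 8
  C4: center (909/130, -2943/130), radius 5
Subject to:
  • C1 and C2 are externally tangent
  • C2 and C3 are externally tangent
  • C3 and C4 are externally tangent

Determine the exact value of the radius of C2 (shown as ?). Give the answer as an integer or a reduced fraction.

1. [ext C1·C2]  r_C2² + 12r_C2 − 481/4 = 0  ⇒  r_C2 = 13/2 (r>0 drops 1)
2. [ext C2·C3]  r_C2² + 16r_C2 − 585/4 = 0  ⇒  r_C2 = 13/2 (r>0 drops 1)

13/2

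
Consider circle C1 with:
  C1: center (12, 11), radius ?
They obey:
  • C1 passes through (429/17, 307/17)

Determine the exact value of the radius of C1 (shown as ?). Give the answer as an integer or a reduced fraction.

1. [C1∋P]  r_C1² − 225 = 0  ⇒  r_C1 = 15 (r>0 drops 1)

15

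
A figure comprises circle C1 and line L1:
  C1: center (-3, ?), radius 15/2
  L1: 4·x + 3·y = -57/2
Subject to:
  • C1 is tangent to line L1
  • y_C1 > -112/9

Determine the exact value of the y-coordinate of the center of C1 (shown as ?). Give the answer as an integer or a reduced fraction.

1. [C1‖L1]  y_C1² + 11y_C1 − 126 = 0  ⇒  y_C1 = -18 or 7
2. given y_C1 > -112/9: keep 7

7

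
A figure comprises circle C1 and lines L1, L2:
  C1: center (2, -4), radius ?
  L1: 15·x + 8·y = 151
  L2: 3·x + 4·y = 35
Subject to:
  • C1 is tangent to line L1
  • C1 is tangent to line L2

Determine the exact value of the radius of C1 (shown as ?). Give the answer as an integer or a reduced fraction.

1. [C1‖L1]  r_C1² − 81 = 0  ⇒  r_C1 = 9 (r>0 drops 1)
2. [C1‖L2]  r_C1² − 81 = 0  ⇒  r_C1 = 9 (r>0 drops 1)

9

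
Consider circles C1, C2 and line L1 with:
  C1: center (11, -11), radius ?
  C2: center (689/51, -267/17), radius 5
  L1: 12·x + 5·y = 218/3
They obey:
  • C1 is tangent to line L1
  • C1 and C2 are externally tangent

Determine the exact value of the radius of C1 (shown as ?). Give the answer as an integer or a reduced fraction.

1/3

1. [C1‖L1]  r_C1² − 1/9 = 0  ⇒  r_C1 = 1/3 (r>0 drops 1)
2. [ext C1·C2]  r_C1² + 10r_C1 − 31/9 = 0  ⇒  r_C1 = 1/3 (r>0 drops 1)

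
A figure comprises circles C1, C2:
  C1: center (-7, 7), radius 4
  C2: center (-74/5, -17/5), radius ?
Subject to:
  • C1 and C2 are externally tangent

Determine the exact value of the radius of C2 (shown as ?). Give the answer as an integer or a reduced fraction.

1. [ext C1·C2]  r_C2² + 8r_C2 − 153 = 0  ⇒  r_C2 = 9 (r>0 drops 1)

9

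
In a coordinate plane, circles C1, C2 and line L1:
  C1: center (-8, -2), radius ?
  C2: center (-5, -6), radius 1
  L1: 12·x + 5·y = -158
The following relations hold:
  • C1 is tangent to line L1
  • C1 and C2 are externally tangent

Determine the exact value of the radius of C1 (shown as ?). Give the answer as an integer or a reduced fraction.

1. [C1‖L1]  r_C1² − 16 = 0  ⇒  r_C1 = 4 (r>0 drops 1)
2. [ext C1·C2]  r_C1² + 2r_C1 − 24 = 0  ⇒  r_C1 = 4 (r>0 drops 1)

4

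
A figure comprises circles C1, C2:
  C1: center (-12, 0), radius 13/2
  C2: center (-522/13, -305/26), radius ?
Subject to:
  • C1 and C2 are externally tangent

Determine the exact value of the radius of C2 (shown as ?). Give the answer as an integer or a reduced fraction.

24

1. [ext C1·C2]  r_C2² + 13r_C2 − 888 = 0  ⇒  r_C2 = 24 (r>0 drops 1)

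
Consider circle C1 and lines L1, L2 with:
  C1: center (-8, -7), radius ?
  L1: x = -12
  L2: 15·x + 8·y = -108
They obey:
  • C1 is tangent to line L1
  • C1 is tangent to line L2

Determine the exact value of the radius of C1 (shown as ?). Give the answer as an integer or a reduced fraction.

1. [C1‖L1]  r_C1² − 16 = 0  ⇒  r_C1 = 4 (r>0 drops 1)
2. [C1‖L2]  r_C1² − 16 = 0  ⇒  r_C1 = 4 (r>0 drops 1)

4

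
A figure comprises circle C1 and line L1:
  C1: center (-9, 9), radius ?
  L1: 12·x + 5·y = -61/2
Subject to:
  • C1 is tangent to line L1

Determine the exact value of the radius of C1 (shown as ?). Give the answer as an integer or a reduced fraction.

5/2

1. [C1‖L1]  r_C1² − 25/4 = 0  ⇒  r_C1 = 5/2 (r>0 drops 1)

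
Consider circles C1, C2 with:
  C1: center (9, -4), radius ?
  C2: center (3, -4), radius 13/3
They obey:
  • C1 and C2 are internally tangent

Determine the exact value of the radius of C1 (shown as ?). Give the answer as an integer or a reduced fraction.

31/3

1. [int C1,C2]  r_C1² − (26/3)r_C1 − 155/9 = 0  ⇒  r_C1 = 31/3 (r>0 drops 1)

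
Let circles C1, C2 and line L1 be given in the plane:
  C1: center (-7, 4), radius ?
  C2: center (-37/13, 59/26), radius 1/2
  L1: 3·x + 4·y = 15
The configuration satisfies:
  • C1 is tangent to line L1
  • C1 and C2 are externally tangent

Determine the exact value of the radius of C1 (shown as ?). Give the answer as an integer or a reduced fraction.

1. [C1‖L1]  r_C1² − 16 = 0  ⇒  r_C1 = 4 (r>0 drops 1)
2. [ext C1·C2]  r_C1² + 1r_C1 − 20 = 0  ⇒  r_C1 = 4 (r>0 drops 1)

4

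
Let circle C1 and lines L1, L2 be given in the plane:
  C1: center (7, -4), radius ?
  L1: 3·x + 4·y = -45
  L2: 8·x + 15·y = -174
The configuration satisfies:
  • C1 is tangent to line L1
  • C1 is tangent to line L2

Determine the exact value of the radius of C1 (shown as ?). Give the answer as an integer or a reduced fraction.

1. [C1‖L1]  r_C1² − 100 = 0  ⇒  r_C1 = 10 (r>0 drops 1)
2. [C1‖L2]  r_C1² − 100 = 0  ⇒  r_C1 = 10 (r>0 drops 1)

10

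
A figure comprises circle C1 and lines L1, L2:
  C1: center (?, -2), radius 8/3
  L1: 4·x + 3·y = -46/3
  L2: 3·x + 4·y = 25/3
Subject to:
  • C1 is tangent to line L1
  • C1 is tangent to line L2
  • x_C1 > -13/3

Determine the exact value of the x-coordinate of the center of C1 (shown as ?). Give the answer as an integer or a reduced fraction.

1

1. [C1‖L1]  x_C1² + (14/3)x_C1 − 17/3 = 0  ⇒  x_C1 = -17/3 or 1
2. [C1‖L2]  x_C1² − (98/9)x_C1 + 89/9 = 0  ⇒  x_C1 = 1 or 89/9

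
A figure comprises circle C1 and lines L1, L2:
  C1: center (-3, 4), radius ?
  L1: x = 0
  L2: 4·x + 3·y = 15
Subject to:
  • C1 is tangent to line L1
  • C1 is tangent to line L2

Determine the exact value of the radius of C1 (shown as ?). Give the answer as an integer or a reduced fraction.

3

1. [C1‖L1]  r_C1² − 9 = 0  ⇒  r_C1 = 3 (r>0 drops 1)
2. [C1‖L2]  r_C1² − 9 = 0  ⇒  r_C1 = 3 (r>0 drops 1)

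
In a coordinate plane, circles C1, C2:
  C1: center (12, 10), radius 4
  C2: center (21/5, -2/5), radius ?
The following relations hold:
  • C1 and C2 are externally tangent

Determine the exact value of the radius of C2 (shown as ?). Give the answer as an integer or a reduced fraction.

9

1. [ext C1·C2]  r_C2² + 8r_C2 − 153 = 0  ⇒  r_C2 = 9 (r>0 drops 1)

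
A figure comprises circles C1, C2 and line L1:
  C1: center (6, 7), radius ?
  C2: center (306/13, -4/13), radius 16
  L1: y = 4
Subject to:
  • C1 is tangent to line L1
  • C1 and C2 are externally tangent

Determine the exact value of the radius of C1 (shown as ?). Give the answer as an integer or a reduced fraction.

1. [C1‖L1]  r_C1² − 9 = 0  ⇒  r_C1 = 3 (r>0 drops 1)
2. [ext C1·C2]  r_C1² + 32r_C1 − 105 = 0  ⇒  r_C1 = 3 (r>0 drops 1)

3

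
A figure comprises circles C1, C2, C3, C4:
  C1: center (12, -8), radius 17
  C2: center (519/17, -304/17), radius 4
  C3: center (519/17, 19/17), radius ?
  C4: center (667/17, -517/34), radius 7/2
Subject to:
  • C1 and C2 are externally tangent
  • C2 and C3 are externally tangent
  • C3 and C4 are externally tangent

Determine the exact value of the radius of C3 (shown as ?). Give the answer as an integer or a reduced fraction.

1. [ext C2·C3]  r_C3² + 8r_C3 − 345 = 0  ⇒  r_C3 = 15 (r>0 drops 1)
2. [ext C3·C4]  r_C3² + 7r_C3 − 330 = 0  ⇒  r_C3 = 15 (r>0 drops 1)

15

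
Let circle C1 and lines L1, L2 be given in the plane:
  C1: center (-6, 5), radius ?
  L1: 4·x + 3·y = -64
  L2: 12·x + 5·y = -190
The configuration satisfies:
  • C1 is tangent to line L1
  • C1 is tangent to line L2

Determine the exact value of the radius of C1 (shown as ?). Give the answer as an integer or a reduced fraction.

1. [C1‖L1]  r_C1² − 121 = 0  ⇒  r_C1 = 11 (r>0 drops 1)
2. [C1‖L2]  r_C1² − 121 = 0  ⇒  r_C1 = 11 (r>0 drops 1)

11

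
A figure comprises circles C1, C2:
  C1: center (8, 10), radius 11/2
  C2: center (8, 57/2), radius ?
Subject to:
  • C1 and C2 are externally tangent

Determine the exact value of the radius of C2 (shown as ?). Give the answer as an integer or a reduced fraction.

1. [ext C1·C2]  r_C2² + 11r_C2 − 312 = 0  ⇒  r_C2 = 13 (r>0 drops 1)

13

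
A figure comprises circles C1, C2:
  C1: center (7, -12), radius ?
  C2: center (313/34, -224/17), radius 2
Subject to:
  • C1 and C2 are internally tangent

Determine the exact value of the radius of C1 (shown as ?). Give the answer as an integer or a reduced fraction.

9/2

1. [int C1,C2]  r_C1² − 4r_C1 − 9/4 = 0  ⇒  r_C1 = 9/2 (r>0 drops 1)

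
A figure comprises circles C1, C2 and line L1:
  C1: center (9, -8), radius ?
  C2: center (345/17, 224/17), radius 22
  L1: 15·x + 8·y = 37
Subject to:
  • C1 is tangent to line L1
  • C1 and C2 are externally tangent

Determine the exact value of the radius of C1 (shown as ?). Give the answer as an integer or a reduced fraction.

2

1. [C1‖L1]  r_C1² − 4 = 0  ⇒  r_C1 = 2 (r>0 drops 1)
2. [ext C1·C2]  r_C1² + 44r_C1 − 92 = 0  ⇒  r_C1 = 2 (r>0 drops 1)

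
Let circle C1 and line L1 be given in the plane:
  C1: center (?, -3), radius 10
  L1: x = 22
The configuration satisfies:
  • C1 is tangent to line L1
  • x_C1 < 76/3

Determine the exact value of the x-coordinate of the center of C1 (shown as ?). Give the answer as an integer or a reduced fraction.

1. [C1‖L1]  x_C1² − 44x_C1 + 384 = 0  ⇒  x_C1 = 12 or 32
2. given x_C1 < 76/3: keep 12

12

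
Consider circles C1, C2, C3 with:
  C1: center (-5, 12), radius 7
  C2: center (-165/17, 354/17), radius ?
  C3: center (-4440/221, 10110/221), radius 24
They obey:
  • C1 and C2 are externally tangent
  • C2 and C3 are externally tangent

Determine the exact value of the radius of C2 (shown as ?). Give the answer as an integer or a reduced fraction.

1. [ext C1·C2]  r_C2² + 14r_C2 − 51 = 0  ⇒  r_C2 = 3 (r>0 drops 1)
2. [ext C2·C3]  r_C2² + 48r_C2 − 153 = 0  ⇒  r_C2 = 3 (r>0 drops 1)

3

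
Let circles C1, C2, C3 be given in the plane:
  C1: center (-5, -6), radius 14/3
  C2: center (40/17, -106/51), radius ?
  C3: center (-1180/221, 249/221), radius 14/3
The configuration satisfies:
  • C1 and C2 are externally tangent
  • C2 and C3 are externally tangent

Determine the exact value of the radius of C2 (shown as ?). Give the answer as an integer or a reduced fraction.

1. [ext C1·C2]  r_C2² + (28/3)r_C2 − 143/3 = 0  ⇒  r_C2 = 11/3 (r>0 drops 1)
2. [ext C2·C3]  r_C2² + (28/3)r_C2 − 143/3 = 0  ⇒  r_C2 = 11/3 (r>0 drops 1)

11/3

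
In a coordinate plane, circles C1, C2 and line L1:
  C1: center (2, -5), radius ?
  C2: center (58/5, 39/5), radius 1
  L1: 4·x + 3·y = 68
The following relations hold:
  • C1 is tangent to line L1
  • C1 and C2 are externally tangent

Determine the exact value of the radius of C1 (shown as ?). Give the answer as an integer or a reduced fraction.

15

1. [C1‖L1]  r_C1² − 225 = 0  ⇒  r_C1 = 15 (r>0 drops 1)
2. [ext C1·C2]  r_C1² + 2r_C1 − 255 = 0  ⇒  r_C1 = 15 (r>0 drops 1)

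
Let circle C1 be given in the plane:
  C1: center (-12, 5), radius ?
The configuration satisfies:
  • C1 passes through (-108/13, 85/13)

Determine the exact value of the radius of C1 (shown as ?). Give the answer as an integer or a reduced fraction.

4

1. [C1∋P]  r_C1² − 16 = 0  ⇒  r_C1 = 4 (r>0 drops 1)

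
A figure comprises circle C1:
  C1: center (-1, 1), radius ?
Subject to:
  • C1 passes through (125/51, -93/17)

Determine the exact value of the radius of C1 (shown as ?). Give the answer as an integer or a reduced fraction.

1. [C1∋P]  r_C1² − 484/9 = 0  ⇒  r_C1 = 22/3 (r>0 drops 1)

22/3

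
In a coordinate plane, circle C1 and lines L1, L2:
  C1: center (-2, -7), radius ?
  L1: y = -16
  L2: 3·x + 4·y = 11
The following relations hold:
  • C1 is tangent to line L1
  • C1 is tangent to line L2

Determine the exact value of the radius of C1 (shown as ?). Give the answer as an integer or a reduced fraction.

9

1. [C1‖L1]  r_C1² − 81 = 0  ⇒  r_C1 = 9 (r>0 drops 1)
2. [C1‖L2]  r_C1² − 81 = 0  ⇒  r_C1 = 9 (r>0 drops 1)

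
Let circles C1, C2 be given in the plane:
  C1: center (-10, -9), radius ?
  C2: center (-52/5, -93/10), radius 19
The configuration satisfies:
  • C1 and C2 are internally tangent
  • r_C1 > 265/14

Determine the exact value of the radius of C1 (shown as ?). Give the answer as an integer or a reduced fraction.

1. [int C1,C2]  r_C1² − 38r_C1 + 1443/4 = 0  ⇒  r_C1 = 37/2 or 39/2
2. given r_C1 > 265/14: keep 39/2

39/2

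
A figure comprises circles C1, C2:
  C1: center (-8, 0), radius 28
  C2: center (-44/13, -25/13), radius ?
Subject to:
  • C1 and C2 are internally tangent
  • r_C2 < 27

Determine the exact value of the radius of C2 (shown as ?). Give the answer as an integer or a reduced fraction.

23

1. [int C1,C2]  r_C2² − 56r_C2 + 759 = 0  ⇒  r_C2 = 23 or 33
2. given r_C2 < 27: keep 23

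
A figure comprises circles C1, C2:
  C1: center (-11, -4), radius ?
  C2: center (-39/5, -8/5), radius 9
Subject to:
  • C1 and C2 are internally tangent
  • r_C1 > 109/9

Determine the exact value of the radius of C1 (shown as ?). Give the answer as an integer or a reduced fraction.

13

1. [int C1,C2]  r_C1² − 18r_C1 + 65 = 0  ⇒  r_C1 = 5 or 13
2. given r_C1 > 109/9: keep 13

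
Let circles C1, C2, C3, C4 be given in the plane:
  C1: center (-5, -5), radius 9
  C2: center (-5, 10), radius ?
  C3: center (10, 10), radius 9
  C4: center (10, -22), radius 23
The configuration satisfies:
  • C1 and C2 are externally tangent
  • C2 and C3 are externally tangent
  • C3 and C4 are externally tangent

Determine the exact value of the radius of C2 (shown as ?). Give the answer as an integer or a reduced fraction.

1. [ext C1·C2]  r_C2² + 18r_C2 − 144 = 0  ⇒  r_C2 = 6 (r>0 drops 1)
2. [ext C2·C3]  r_C2² + 18r_C2 − 144 = 0  ⇒  r_C2 = 6 (r>0 drops 1)

6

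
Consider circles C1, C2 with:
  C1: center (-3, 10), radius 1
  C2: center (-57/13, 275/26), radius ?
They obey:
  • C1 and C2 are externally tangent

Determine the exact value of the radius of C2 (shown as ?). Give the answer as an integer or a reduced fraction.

1. [ext C1·C2]  r_C2² + 2r_C2 − 5/4 = 0  ⇒  r_C2 = 1/2 (r>0 drops 1)

1/2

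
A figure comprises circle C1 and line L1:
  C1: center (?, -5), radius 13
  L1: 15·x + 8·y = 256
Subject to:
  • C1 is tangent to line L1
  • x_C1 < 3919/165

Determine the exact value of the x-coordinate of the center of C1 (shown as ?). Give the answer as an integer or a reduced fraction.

5

1. [C1‖L1]  x_C1² − (592/15)x_C1 + 517/3 = 0  ⇒  x_C1 = 5 or 517/15
2. given x_C1 < 3919/165: keep 5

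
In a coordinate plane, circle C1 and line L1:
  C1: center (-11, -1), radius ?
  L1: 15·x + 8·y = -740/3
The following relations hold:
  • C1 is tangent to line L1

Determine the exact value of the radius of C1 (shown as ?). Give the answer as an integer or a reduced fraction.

13/3

1. [C1‖L1]  r_C1² − 169/9 = 0  ⇒  r_C1 = 13/3 (r>0 drops 1)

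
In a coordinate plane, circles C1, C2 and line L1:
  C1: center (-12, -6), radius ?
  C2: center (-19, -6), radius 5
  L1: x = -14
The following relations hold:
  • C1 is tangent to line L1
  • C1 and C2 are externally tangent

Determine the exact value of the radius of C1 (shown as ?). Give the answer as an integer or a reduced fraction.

2

1. [C1‖L1]  r_C1² − 4 = 0  ⇒  r_C1 = 2 (r>0 drops 1)
2. [ext C1·C2]  r_C1² + 10r_C1 − 24 = 0  ⇒  r_C1 = 2 (r>0 drops 1)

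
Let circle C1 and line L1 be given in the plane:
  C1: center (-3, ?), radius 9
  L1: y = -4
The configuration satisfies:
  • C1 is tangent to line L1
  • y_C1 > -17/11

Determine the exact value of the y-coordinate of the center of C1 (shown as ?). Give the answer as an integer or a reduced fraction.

5

1. [C1‖L1]  y_C1² + 8y_C1 − 65 = 0  ⇒  y_C1 = -13 or 5
2. given y_C1 > -17/11: keep 5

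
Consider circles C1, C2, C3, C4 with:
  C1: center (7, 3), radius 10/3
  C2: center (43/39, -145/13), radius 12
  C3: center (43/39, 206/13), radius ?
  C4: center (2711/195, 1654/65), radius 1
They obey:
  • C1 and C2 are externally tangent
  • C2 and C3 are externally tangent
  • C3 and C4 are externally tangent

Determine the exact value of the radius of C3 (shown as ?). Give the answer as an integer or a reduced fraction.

15

1. [ext C2·C3]  r_C3² + 24r_C3 − 585 = 0  ⇒  r_C3 = 15 (r>0 drops 1)
2. [ext C3·C4]  r_C3² + 2r_C3 − 255 = 0  ⇒  r_C3 = 15 (r>0 drops 1)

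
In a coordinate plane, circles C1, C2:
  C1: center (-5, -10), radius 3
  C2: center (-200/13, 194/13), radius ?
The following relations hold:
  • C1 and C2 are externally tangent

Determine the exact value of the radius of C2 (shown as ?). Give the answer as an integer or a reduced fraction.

1. [ext C1·C2]  r_C2² + 6r_C2 − 720 = 0  ⇒  r_C2 = 24 (r>0 drops 1)

24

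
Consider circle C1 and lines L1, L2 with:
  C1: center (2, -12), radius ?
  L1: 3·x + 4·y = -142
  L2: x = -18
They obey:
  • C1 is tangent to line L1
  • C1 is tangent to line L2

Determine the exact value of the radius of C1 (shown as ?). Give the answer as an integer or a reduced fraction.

20

1. [C1‖L1]  r_C1² − 400 = 0  ⇒  r_C1 = 20 (r>0 drops 1)
2. [C1‖L2]  r_C1² − 400 = 0  ⇒  r_C1 = 20 (r>0 drops 1)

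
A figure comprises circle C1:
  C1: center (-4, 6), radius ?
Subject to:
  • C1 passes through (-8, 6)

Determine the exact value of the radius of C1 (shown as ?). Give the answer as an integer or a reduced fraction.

4

1. [C1∋P]  r_C1² − 16 = 0  ⇒  r_C1 = 4 (r>0 drops 1)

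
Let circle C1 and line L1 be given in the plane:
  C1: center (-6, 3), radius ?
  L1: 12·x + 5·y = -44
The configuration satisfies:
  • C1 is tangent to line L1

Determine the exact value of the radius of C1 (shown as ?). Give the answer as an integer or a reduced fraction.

1

1. [C1‖L1]  r_C1² − 1 = 0  ⇒  r_C1 = 1 (r>0 drops 1)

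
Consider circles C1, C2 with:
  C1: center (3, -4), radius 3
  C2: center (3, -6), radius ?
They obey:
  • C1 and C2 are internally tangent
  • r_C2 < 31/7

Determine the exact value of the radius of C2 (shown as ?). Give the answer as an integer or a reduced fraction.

1

1. [int C1,C2]  r_C2² − 6r_C2 + 5 = 0  ⇒  r_C2 = 1 or 5
2. given r_C2 < 31/7: keep 1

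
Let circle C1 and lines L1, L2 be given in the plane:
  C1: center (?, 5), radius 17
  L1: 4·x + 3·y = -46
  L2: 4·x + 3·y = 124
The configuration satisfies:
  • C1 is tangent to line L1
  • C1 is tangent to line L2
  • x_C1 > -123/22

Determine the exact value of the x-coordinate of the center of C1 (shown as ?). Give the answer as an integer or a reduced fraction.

1. [C1‖L1]  x_C1² + (61/2)x_C1 − 219 = 0  ⇒  x_C1 = -73/2 or 6
2. [C1‖L2]  x_C1² − (109/2)x_C1 + 291 = 0  ⇒  x_C1 = 6 or 97/2

6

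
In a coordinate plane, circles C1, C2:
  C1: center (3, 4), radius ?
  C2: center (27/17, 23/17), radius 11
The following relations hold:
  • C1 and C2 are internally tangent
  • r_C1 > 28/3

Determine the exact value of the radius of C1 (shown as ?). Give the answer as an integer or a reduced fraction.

1. [int C1,C2]  r_C1² − 22r_C1 + 112 = 0  ⇒  r_C1 = 8 or 14
2. given r_C1 > 28/3: keep 14

14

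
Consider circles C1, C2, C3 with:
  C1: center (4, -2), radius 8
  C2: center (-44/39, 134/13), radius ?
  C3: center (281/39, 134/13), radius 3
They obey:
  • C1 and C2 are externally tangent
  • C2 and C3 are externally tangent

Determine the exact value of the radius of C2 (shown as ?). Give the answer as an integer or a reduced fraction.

16/3

1. [ext C1·C2]  r_C2² + 16r_C2 − 1024/9 = 0  ⇒  r_C2 = 16/3 (r>0 drops 1)
2. [ext C2·C3]  r_C2² + 6r_C2 − 544/9 = 0  ⇒  r_C2 = 16/3 (r>0 drops 1)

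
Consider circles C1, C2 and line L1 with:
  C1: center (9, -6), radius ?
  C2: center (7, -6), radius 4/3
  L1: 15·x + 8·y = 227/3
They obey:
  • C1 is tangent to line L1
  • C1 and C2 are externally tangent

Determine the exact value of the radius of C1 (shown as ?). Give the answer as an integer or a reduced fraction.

1. [C1‖L1]  r_C1² − 4/9 = 0  ⇒  r_C1 = 2/3 (r>0 drops 1)
2. [ext C1·C2]  r_C1² + (8/3)r_C1 − 20/9 = 0  ⇒  r_C1 = 2/3 (r>0 drops 1)

2/3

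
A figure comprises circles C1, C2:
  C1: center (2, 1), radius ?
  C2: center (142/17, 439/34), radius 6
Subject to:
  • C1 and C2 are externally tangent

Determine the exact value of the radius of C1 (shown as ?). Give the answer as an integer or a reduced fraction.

15/2

1. [ext C1·C2]  r_C1² + 12r_C1 − 585/4 = 0  ⇒  r_C1 = 15/2 (r>0 drops 1)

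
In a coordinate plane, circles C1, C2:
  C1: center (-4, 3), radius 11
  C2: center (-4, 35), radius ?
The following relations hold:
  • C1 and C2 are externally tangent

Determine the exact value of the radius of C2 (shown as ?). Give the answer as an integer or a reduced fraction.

1. [ext C1·C2]  r_C2² + 22r_C2 − 903 = 0  ⇒  r_C2 = 21 (r>0 drops 1)

21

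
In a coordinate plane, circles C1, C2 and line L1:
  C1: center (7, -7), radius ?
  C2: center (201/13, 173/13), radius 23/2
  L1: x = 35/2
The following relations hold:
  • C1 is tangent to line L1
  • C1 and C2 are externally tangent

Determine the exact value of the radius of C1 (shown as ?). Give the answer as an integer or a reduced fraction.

21/2

1. [C1‖L1]  r_C1² − 441/4 = 0  ⇒  r_C1 = 21/2 (r>0 drops 1)
2. [ext C1·C2]  r_C1² + 23r_C1 − 1407/4 = 0  ⇒  r_C1 = 21/2 (r>0 drops 1)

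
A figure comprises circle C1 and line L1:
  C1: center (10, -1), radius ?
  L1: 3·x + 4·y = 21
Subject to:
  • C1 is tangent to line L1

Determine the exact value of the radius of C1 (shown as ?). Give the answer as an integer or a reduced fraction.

1. [C1‖L1]  r_C1² − 1 = 0  ⇒  r_C1 = 1 (r>0 drops 1)

1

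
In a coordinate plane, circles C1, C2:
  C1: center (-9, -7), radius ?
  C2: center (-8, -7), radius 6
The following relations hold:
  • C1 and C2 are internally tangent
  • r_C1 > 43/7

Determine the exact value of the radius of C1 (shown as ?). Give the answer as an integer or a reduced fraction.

1. [int C1,C2]  r_C1² − 12r_C1 + 35 = 0  ⇒  r_C1 = 5 or 7
2. given r_C1 > 43/7: keep 7

7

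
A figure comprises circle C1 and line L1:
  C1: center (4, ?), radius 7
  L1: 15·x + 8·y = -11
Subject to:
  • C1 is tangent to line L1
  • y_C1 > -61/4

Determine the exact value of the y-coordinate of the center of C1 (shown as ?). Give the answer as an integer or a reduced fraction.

1. [C1‖L1]  y_C1² + (71/4)y_C1 − 285/2 = 0  ⇒  y_C1 = -95/4 or 6
2. given y_C1 > -61/4: keep 6

6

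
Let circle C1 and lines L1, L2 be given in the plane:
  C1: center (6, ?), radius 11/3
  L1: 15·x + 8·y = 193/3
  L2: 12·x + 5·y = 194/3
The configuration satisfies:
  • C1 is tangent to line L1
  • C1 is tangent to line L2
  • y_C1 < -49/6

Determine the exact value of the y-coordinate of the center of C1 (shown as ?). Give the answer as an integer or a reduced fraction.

1. [C1‖L1]  y_C1² + (77/12)y_C1 − 605/12 = 0  ⇒  y_C1 = -11 or 55/12
2. [C1‖L2]  y_C1² + (44/15)y_C1 − 1331/15 = 0  ⇒  y_C1 = -11 or 121/15

-11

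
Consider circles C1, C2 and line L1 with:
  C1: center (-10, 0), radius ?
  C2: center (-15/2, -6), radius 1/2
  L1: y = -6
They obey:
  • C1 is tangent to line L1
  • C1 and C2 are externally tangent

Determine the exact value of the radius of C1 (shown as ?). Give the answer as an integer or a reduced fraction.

6

1. [C1‖L1]  r_C1² − 36 = 0  ⇒  r_C1 = 6 (r>0 drops 1)
2. [ext C1·C2]  r_C1² + 1r_C1 − 42 = 0  ⇒  r_C1 = 6 (r>0 drops 1)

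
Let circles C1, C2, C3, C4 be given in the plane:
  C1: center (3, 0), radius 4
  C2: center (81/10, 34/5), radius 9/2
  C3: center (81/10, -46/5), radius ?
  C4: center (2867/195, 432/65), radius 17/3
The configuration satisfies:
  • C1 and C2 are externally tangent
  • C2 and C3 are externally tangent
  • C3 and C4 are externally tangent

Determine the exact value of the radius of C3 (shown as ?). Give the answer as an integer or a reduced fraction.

1. [ext C2·C3]  r_C3² + 9r_C3 − 943/4 = 0  ⇒  r_C3 = 23/2 (r>0 drops 1)
2. [ext C3·C4]  r_C3² + (34/3)r_C3 − 3151/12 = 0  ⇒  r_C3 = 23/2 (r>0 drops 1)

23/2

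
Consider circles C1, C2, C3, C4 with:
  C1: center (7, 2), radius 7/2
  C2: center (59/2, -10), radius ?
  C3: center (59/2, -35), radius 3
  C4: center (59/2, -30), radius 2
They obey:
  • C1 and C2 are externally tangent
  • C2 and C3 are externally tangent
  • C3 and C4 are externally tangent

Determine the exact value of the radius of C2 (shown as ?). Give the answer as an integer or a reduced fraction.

22

1. [ext C1·C2]  r_C2² + 7r_C2 − 638 = 0  ⇒  r_C2 = 22 (r>0 drops 1)
2. [ext C2·C3]  r_C2² + 6r_C2 − 616 = 0  ⇒  r_C2 = 22 (r>0 drops 1)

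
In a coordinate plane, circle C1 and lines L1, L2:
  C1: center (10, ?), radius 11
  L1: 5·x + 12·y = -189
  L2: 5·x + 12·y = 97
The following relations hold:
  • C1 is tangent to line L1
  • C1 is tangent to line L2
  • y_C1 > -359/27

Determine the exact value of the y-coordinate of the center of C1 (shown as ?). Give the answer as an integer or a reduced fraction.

-8

1. [C1‖L1]  y_C1² + (239/6)y_C1 + 764/3 = 0  ⇒  y_C1 = -191/6 or -8
2. [C1‖L2]  y_C1² − (47/6)y_C1 − 380/3 = 0  ⇒  y_C1 = -8 or 95/6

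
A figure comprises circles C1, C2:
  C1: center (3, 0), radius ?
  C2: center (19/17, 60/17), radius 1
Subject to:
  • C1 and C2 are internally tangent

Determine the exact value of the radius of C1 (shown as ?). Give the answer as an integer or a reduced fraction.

1. [int C1,C2]  r_C1² − 2r_C1 − 15 = 0  ⇒  r_C1 = 5 (r>0 drops 1)

5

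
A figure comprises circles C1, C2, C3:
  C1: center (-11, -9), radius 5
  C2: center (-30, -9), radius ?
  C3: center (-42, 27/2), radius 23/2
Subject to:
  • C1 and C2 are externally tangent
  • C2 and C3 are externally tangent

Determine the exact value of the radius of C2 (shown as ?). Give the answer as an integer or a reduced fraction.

14

1. [ext C1·C2]  r_C2² + 10r_C2 − 336 = 0  ⇒  r_C2 = 14 (r>0 drops 1)
2. [ext C2·C3]  r_C2² + 23r_C2 − 518 = 0  ⇒  r_C2 = 14 (r>0 drops 1)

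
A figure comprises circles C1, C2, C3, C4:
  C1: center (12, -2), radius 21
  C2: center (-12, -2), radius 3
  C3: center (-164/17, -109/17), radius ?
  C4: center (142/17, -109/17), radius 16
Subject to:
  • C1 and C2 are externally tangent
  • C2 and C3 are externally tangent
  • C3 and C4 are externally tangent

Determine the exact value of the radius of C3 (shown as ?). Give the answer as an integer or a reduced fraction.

2

1. [ext C2·C3]  r_C3² + 6r_C3 − 16 = 0  ⇒  r_C3 = 2 (r>0 drops 1)
2. [ext C3·C4]  r_C3² + 32r_C3 − 68 = 0  ⇒  r_C3 = 2 (r>0 drops 1)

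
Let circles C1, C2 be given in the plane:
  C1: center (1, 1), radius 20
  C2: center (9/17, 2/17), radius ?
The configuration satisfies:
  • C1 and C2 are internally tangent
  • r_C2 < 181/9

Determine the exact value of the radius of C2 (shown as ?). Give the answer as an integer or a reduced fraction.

19

1. [int C1,C2]  r_C2² − 40r_C2 + 399 = 0  ⇒  r_C2 = 19 or 21
2. given r_C2 < 181/9: keep 19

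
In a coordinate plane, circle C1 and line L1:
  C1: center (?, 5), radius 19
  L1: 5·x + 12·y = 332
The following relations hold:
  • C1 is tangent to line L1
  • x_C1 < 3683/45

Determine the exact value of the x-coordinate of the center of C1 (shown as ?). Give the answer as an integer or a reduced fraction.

1. [C1‖L1]  x_C1² − (544/5)x_C1 + 519 = 0  ⇒  x_C1 = 5 or 519/5
2. given x_C1 < 3683/45: keep 5

5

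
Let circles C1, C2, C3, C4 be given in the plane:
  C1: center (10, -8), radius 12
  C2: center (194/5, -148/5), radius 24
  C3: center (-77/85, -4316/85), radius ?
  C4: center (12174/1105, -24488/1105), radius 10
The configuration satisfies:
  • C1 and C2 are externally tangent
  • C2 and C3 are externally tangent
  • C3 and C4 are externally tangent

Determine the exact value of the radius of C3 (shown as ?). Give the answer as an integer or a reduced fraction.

21

1. [ext C2·C3]  r_C3² + 48r_C3 − 1449 = 0  ⇒  r_C3 = 21 (r>0 drops 1)
2. [ext C3·C4]  r_C3² + 20r_C3 − 861 = 0  ⇒  r_C3 = 21 (r>0 drops 1)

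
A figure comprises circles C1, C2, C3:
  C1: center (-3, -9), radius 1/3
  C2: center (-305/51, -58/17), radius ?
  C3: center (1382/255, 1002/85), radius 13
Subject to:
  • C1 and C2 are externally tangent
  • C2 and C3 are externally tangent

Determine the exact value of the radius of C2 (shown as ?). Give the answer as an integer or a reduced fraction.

6

1. [ext C1·C2]  r_C2² + (2/3)r_C2 − 40 = 0  ⇒  r_C2 = 6 (r>0 drops 1)
2. [ext C2·C3]  r_C2² + 26r_C2 − 192 = 0  ⇒  r_C2 = 6 (r>0 drops 1)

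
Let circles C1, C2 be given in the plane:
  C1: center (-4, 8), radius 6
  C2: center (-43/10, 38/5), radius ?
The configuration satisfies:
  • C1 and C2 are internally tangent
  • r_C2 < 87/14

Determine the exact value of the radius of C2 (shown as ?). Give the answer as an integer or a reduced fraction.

1. [int C1,C2]  r_C2² − 12r_C2 + 143/4 = 0  ⇒  r_C2 = 11/2 or 13/2
2. given r_C2 < 87/14: keep 11/2

11/2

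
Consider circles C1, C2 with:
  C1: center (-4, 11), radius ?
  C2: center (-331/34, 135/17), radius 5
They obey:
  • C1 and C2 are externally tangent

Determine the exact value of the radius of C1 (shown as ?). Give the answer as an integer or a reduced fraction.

1. [ext C1·C2]  r_C1² + 10r_C1 − 69/4 = 0  ⇒  r_C1 = 3/2 (r>0 drops 1)

3/2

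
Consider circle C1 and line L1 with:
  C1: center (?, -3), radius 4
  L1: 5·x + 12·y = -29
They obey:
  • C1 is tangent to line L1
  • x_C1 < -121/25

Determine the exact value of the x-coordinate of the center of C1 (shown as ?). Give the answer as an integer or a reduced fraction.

-9

1. [C1‖L1]  x_C1² − (14/5)x_C1 − 531/5 = 0  ⇒  x_C1 = -9 or 59/5
2. given x_C1 < -121/25: keep -9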